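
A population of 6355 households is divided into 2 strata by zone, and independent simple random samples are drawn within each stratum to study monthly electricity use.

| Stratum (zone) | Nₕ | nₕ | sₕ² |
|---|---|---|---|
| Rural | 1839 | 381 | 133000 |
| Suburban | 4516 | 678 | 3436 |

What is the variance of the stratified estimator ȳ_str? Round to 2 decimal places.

25.35

Var(ȳ_str) = Σₕ Wₕ²(1 − fₕ)sₕ²/nₕ with Wₕ = Nₕ/N, N = 6355.
Rural: Wₕ = 0.28937844; term = 0.28937844²·(1 − 0.20717781)·133000/381 = 23.175804.
Suburban: Wₕ = 0.71062156; term = 0.71062156²·(1 − 0.15013286)·3436/678 = 2.1749599.
Sum = 25.350764.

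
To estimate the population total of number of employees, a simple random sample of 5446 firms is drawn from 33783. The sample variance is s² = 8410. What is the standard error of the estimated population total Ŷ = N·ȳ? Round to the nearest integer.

38449

Var(Ŷ) = N²·Var(ȳ) = N²·(1 − n/N)·s²/n.
f = 5446/33783 = 0.16120534; Var(ȳ) = 0.83879466·8410/5446 = 1.2953109.
Var(Ŷ) = 33783² · 1.2953109 = 1.4783268 × 10^9.
SE(Ŷ) = √(1.4783268 × 10^9) = 38449.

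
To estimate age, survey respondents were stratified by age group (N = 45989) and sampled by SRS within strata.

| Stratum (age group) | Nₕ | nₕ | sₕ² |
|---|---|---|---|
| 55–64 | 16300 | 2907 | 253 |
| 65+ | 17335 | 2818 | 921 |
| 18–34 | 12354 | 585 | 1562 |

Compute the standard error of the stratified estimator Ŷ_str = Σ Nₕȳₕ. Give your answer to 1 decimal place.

22123.8

Var(Ŷ_str) = Σₕ Nₕ²(1 − fₕ)sₕ²/nₕ.
55–64: 16300²·(1 − 2907/16300)·253/2907 = 1.8999447 × 10^7.
65+: 17335²·(1 − 2818/17335)·921/2818 = 8.2246867 × 10^7.
18–34: 12354²·(1 − 585/12354)·1562/585 = 3.8821501 × 10^8.
Sum = 4.8946132 × 10^8.
SE = √(4.8946132 × 10^8) = 22123.8.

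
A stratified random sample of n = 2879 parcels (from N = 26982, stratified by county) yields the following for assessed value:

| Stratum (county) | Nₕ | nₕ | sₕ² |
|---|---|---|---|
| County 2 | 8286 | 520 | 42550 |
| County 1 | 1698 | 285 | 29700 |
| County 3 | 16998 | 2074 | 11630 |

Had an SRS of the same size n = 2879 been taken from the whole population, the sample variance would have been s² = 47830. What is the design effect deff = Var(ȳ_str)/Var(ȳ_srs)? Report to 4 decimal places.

Var(ȳ_str) = Σ Wₕ²(1−fₕ)sₕ²/nₕ with Wₕ = Nₕ/26982:
  County 2: (8286/26982)²·(1−520/8286)·42550/520 = 7.2325303
  County 1: (1698/26982)²·(1−285/1698)·29700/285 = 0.3434339
  County 3: (16998/26982)²·(1−2074/16998)·11630/2074 = 1.9539154
  → Var(ȳ_str) = 9.5298796.
Var(ȳ_srs) = (1 − 2879/26982)·47830/2879 = 14.840744.
deff = 9.5298796 / 14.840744 = 0.6421.

0.6421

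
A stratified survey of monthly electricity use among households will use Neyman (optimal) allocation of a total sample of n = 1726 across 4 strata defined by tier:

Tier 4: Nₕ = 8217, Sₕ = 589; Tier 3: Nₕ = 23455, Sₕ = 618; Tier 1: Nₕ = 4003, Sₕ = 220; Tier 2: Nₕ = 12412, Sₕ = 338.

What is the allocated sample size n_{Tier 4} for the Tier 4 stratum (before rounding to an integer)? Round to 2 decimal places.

Neyman allocation: nₕ = n·NₕSₕ / Σⱼ NⱼSⱼ.
Σ NⱼSⱼ = 8217·589 + 23455·618 + 4003·220 + 12412·338 = 2.4410919 × 10^7.
n_{Tier 4} = 1726·8217·589 / (2.4410919 × 10^7) = 342.20.

342.20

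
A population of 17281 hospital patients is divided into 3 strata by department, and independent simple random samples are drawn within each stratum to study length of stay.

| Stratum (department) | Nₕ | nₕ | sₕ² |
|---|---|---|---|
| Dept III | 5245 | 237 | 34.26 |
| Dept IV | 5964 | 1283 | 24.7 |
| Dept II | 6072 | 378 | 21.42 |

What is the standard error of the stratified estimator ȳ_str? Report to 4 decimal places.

0.1452

Var(ȳ_str) = Σₕ Wₕ²(1 − fₕ)sₕ²/nₕ with Wₕ = Nₕ/N, N = 17281.
Dept III: Wₕ = 0.30351253; term = 0.30351253²·(1 − 0.04518589)·34.26/237 = 0.012714845.
Dept IV: Wₕ = 0.34511892; term = 0.34511892²·(1 − 0.21512408)·24.7/1283 = 0.0017997361.
Dept II: Wₕ = 0.35136856; term = 0.35136856²·(1 − 0.06225296)·21.42/378 = 0.0065605334.
Sum = 0.021075115.
SE = √(0.021075115) = 0.1452.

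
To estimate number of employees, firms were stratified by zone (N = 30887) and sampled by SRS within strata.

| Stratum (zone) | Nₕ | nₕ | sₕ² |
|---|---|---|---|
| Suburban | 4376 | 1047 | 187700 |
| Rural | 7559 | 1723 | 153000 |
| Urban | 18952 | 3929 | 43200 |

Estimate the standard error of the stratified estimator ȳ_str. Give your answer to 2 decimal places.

Var(ȳ_str) = Σₕ Wₕ²(1 − fₕ)sₕ²/nₕ with Wₕ = Nₕ/N, N = 30887.
Suburban: Wₕ = 0.14167773; term = 0.14167773²·(1 − 0.23925960)·187700/1047 = 2.7375196.
Rural: Wₕ = 0.24473079; term = 0.24473079²·(1 − 0.22794020)·153000/1723 = 4.1061454.
Urban: Wₕ = 0.61359148; term = 0.61359148²·(1 − 0.20731321)·43200/3929 = 3.2814212.
Sum = 10.125086.
SE = √(10.125086) = 3.18.

3.18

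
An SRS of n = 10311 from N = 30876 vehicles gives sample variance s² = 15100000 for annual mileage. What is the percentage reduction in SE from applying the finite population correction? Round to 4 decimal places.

f = n/N = 10311/30876 = 0.33394870.
SE_no-fpc = √(s²/n) = 38.268204; SE_fpc = √((1−f)s²/n) = 31.231434.
Ratio = √(1−f) = 0.81611966. Reduction = 100·(1 − 0.81611966) = 18.3880%.

18.3880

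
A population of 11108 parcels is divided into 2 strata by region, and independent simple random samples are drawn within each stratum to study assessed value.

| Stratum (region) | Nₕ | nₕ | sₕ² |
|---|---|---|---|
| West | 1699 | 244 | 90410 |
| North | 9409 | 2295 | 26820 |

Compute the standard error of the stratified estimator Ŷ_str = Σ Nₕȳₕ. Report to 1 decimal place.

Var(Ŷ_str) = Σₕ Nₕ²(1 − fₕ)sₕ²/nₕ.
West: 1699²·(1 − 244/1699)·90410/244 = 9.1597372 × 10^8.
North: 9409²·(1 − 2295/9409)·26820/2295 = 7.822281 × 10^8.
Sum = 1.6982018 × 10^9.
SE = √(1.6982018 × 10^9) = 41209.2.

41209.2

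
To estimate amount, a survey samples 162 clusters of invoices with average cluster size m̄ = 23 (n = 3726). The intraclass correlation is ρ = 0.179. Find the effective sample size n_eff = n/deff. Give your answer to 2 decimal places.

754.56

deff = 1 + (23 − 1)·0.179 = 1 + 3.938 = 4.938.
n_eff = 3726 / 4.938 = 754.56.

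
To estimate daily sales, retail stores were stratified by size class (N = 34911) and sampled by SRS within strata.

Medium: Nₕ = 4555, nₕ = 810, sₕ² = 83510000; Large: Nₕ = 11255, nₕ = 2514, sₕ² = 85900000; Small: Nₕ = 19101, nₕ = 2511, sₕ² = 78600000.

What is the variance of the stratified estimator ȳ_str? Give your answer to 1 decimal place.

Var(ȳ_str) = Σₕ Wₕ²(1 − fₕ)sₕ²/nₕ with Wₕ = Nₕ/N, N = 34911.
Medium: Wₕ = 0.13047464; term = 0.13047464²·(1 − 0.17782656)·83510000/810 = 1443.0092.
Large: Wₕ = 0.32239122; term = 0.32239122²·(1 − 0.22336739)·85900000/2514 = 2758.0995.
Small: Wₕ = 0.54713414; term = 0.54713414²·(1 − 0.13145909)·78600000/2511 = 8138.6757.
Sum = 12339.784.

12339.8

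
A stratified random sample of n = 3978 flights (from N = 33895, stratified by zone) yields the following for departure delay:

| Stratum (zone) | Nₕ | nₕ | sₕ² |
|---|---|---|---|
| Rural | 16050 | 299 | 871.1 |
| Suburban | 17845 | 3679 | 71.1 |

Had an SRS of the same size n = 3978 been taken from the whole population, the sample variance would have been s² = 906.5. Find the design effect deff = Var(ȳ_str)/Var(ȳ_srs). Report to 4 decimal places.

Var(ȳ_str) = Σ Wₕ²(1−fₕ)sₕ²/nₕ with Wₕ = Nₕ/33895:
  Rural: (16050/33895)²·(1−299/16050)·871.1/299 = 0.64107482
  Suburban: (17845/33895)²·(1−3679/17845)·71.1/3679 = 0.0042523825
  → Var(ȳ_str) = 0.6453272.
Var(ȳ_srs) = (1 − 3978/33895)·906.5/3978 = 0.20113397.
deff = 0.6453272 / 0.20113397 = 3.2084.

3.2084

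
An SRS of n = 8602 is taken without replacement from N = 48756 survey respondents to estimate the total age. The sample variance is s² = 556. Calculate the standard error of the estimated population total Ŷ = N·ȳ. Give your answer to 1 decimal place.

11249.1

Var(Ŷ) = N²·Var(ȳ) = N²·(1 − n/N)·s²/n.
f = 8602/48756 = 0.17642957; Var(ȳ) = 0.82357043·556/8602 = 0.053232406.
Var(Ŷ) = 48756² · 0.053232406 = 1.2654128 × 10^8.
SE(Ŷ) = √(1.2654128 × 10^8) = 11249.1.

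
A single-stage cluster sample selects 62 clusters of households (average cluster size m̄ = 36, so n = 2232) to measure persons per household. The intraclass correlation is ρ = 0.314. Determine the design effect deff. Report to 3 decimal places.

11.990

deff = 1 + (36 − 1)·0.314 = 1 + 10.99 = 11.99.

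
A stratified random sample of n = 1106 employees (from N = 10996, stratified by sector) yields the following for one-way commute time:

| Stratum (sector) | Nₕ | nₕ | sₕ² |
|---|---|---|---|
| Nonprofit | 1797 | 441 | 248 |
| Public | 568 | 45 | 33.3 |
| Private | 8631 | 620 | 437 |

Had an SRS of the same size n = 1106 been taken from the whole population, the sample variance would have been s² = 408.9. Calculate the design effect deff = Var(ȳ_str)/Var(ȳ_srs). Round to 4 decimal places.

Var(ȳ_str) = Σ Wₕ²(1−fₕ)sₕ²/nₕ with Wₕ = Nₕ/10996:
  Nonprofit: (1797/10996)²·(1−441/1797)·248/441 = 0.01133317
  Public: (568/10996)²·(1−45/568)·33.3/45 = 0.001818077
  Private: (8631/10996)²·(1−620/8631)·437/620 = 0.40305855
  → Var(ȳ_str) = 0.4162098.
Var(ȳ_srs) = (1 − 1106/10996)·408.9/1106 = 0.33252442.
deff = 0.4162098 / 0.33252442 = 1.2517.

1.2517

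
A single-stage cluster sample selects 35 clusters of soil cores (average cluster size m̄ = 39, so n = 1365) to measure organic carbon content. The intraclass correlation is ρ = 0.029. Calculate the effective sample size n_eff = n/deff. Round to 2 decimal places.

649.38

deff = 1 + (39 − 1)·0.029 = 1 + 1.102 = 2.102.
n_eff = 1365 / 2.102 = 649.38.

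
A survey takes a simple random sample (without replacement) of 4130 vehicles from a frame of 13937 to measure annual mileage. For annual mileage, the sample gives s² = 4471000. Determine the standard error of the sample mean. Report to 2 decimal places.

27.60

Under SRS without replacement, Var(ȳ) = (1 − f)·s²/n with f = n/N = 4130/13937 = 0.29633350.
Var(ȳ) = (1 − 0.29633350)·4471000/4130 = 0.70366650·1082.5666 = 761.76584.
SE(ȳ) = √(761.76584) = 27.60.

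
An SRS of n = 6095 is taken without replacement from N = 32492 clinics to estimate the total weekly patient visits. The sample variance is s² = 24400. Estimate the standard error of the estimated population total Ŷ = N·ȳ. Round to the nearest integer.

Var(Ŷ) = N²·Var(ȳ) = N²·(1 − n/N)·s²/n.
f = 6095/32492 = 0.18758464; Var(ȳ) = 0.81241536·24400/6095 = 3.2523273.
Var(Ŷ) = 32492² · 3.2523273 = 3.4335797 × 10^9.
SE(Ŷ) = √(3.4335797 × 10^9) = 58597.

58597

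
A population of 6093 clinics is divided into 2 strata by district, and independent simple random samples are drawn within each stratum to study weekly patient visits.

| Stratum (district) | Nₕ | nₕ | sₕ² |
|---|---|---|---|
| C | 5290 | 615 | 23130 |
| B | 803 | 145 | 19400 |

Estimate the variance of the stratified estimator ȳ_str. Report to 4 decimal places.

Var(ȳ_str) = Σₕ Wₕ²(1 − fₕ)sₕ²/nₕ with Wₕ = Nₕ/N, N = 6093.
C: Wₕ = 0.86820942; term = 0.86820942²·(1 − 0.11625709)·23130/615 = 25.053906.
B: Wₕ = 0.13179058; term = 0.13179058²·(1 − 0.18057285)·19400/145 = 1.9042011.
Sum = 26.958107.

26.9581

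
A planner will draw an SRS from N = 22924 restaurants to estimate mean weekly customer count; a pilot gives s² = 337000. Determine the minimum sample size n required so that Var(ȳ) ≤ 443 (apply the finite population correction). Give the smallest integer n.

Without fpc, n₀ = s²/D = 337000/443 = 760.7223.
With fpc, (1 − n/N)·s²/n ≤ D requires n ≥ n₀/(1 + n₀/N) = 760.7223/(1 + 760.7223/22924) = 736.2889.
Rounding up, n = 737.

737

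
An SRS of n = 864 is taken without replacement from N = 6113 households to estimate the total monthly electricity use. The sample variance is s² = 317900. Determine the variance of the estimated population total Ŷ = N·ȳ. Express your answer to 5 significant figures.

Var(Ŷ) = N²·Var(ȳ) = N²·(1 − n/N)·s²/n.
f = 864/6113 = 0.14133813; Var(ȳ) = 0.85866187·317900/864 = 315.93589.
Var(Ŷ) = 6113² · 315.93589 = 1.1806135 × 10^10.

1.1806 × 10^10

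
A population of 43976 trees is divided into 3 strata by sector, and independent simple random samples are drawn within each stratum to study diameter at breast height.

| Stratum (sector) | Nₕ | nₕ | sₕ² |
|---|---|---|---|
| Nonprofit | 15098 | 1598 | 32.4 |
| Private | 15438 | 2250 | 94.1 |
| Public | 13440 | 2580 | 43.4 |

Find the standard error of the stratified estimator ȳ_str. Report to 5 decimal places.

0.08837

Var(ȳ_str) = Σₕ Wₕ²(1 − fₕ)sₕ²/nₕ with Wₕ = Nₕ/N, N = 43976.
Nonprofit: Wₕ = 0.34332363; term = 0.34332363²·(1 − 0.10584183)·32.4/1598 = 0.0021369284.
Private: Wₕ = 0.35105512; term = 0.35105512²·(1 − 0.14574427)·94.1/2250 = 0.004402969.
Public: Wₕ = 0.30562125; term = 0.30562125²·(1 − 0.19196429)·43.4/2580 = 0.0012696022.
Sum = 0.0078094996.
SE = √(0.0078094996) = 0.08837.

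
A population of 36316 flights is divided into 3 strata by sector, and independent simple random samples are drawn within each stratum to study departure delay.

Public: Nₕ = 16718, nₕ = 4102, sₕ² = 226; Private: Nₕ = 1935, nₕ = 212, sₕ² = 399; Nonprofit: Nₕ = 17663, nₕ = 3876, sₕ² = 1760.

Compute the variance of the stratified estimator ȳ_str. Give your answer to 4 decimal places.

Var(ȳ_str) = Σₕ Wₕ²(1 − fₕ)sₕ²/nₕ with Wₕ = Nₕ/N, N = 36316.
Public: Wₕ = 0.46034806; term = 0.46034806²·(1 − 0.24536428)·226/4102 = 0.0088109507.
Private: Wₕ = 0.05328230; term = 0.05328230²·(1 − 0.10956072)·399/212 = 0.0047578119.
Nonprofit: Wₕ = 0.48636964; term = 0.48636964²·(1 − 0.21944177)·1760/3876 = 0.083843062.
Sum = 0.097411825.

0.0974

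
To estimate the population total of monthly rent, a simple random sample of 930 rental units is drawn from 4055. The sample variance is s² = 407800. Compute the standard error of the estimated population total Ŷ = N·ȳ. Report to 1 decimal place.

Var(Ŷ) = N²·Var(ȳ) = N²·(1 − n/N)·s²/n.
f = 930/4055 = 0.22934649; Var(ȳ) = 0.77065351·407800/930 = 337.92742.
Var(Ŷ) = 4055² · 337.92742 = 5.556549 × 10^9.
SE(Ŷ) = √(5.556549 × 10^9) = 74542.3.

74542.3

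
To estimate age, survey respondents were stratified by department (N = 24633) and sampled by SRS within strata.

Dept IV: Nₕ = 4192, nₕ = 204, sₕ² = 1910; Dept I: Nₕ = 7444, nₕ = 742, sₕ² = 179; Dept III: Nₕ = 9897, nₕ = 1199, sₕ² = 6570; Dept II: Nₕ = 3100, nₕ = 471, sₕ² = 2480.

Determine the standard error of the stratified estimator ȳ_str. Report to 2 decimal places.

Var(ȳ_str) = Σₕ Wₕ²(1 − fₕ)sₕ²/nₕ with Wₕ = Nₕ/N, N = 24633.
Dept IV: Wₕ = 0.17017822; term = 0.17017822²·(1 − 0.04866412)·1910/204 = 0.25795563.
Dept I: Wₕ = 0.30219624; term = 0.30219624²·(1 − 0.09967759)·179/742 = 0.019834685.
Dept III: Wₕ = 0.40177810; term = 0.40177810²·(1 − 0.12114782)·6570/1199 = 0.77738212.
Dept II: Wₕ = 0.12584744; term = 0.12584744²·(1 − 0.15193548)·2480/471 = 0.070721008.
Sum = 1.1258934.
SE = √(1.1258934) = 1.06.

1.06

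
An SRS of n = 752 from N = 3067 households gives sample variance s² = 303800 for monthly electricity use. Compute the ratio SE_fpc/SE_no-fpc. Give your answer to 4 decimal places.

0.8688

f = n/N = 752/3067 = 0.24519074.
SE_no-fpc = √(s²/n) = 20.099487; SE_fpc = √((1−f)s²/n) = 17.462386.
Ratio = √(1−f) = 0.86879759.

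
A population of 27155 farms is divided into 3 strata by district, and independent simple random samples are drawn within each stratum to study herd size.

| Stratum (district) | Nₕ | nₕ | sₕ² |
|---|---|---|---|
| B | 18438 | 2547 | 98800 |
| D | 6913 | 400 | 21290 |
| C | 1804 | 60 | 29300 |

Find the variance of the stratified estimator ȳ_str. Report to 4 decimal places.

20.7466

Var(ȳ_str) = Σₕ Wₕ²(1 − fₕ)sₕ²/nₕ with Wₕ = Nₕ/N, N = 27155.
B: Wₕ = 0.67899098; term = 0.67899098²·(1 − 0.13813863)·98800/2547 = 15.413222.
D: Wₕ = 0.25457558; term = 0.25457558²·(1 − 0.05786200)·21290/400 = 3.2498528.
C: Wₕ = 0.06643344; term = 0.06643344²·(1 − 0.03325942)·29300/60 = 2.0835301.
Sum = 20.746605.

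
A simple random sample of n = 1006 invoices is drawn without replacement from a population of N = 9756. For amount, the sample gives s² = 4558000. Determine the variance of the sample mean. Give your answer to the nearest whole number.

4064

Under SRS without replacement, Var(ȳ) = (1 − f)·s²/n with f = n/N = 1006/9756 = 0.10311603.
Var(ȳ) = (1 − 0.10311603)·4558000/1006 = 0.89688397·4530.8151 = 4063.6154.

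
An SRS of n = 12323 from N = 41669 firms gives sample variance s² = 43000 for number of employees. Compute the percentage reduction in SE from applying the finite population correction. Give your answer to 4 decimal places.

f = n/N = 12323/41669 = 0.29573544.
SE_no-fpc = √(s²/n) = 1.8679963; SE_fpc = √((1−f)s²/n) = 1.5676313.
Ratio = √(1−f) = 0.83920472. Reduction = 100·(1 − 0.83920472) = 16.0795%.

16.0795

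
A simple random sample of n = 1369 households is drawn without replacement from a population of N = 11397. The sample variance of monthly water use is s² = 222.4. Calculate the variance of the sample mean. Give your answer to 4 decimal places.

0.1429

Under SRS without replacement, Var(ȳ) = (1 − f)·s²/n with f = n/N = 1369/11397 = 0.12011933.
Var(ȳ) = (1 − 0.12011933)·222.4/1369 = 0.87988067·0.16245435 = 0.14294044.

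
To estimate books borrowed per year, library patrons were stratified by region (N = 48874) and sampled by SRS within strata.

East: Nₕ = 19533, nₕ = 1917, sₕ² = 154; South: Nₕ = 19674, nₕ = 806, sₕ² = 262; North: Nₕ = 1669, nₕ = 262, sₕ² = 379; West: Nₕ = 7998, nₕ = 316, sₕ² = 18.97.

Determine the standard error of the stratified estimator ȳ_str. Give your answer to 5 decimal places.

0.25506

Var(ȳ_str) = Σₕ Wₕ²(1 − fₕ)sₕ²/nₕ with Wₕ = Nₕ/N, N = 48874.
East: Wₕ = 0.39966035; term = 0.39966035²·(1 − 0.09814161)·154/1917 = 0.011572284.
South: Wₕ = 0.40254532; term = 0.40254532²·(1 − 0.04096777)·262/806 = 0.050516007.
North: Wₕ = 0.03414904; term = 0.03414904²·(1 − 0.15698023)·379/262 = 0.001422108.
West: Wₕ = 0.16364529; term = 0.16364529²·(1 − 0.03950988)·18.97/316 = 0.0015441169.
Sum = 0.065054516.
SE = √(0.065054516) = 0.25506.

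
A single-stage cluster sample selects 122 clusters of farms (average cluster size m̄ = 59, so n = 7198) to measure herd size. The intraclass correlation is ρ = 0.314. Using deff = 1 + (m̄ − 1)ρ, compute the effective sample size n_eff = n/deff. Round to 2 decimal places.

deff = 1 + (59 − 1)·0.314 = 1 + 18.212 = 19.212.
n_eff = 7198 / 19.212 = 374.66.

374.66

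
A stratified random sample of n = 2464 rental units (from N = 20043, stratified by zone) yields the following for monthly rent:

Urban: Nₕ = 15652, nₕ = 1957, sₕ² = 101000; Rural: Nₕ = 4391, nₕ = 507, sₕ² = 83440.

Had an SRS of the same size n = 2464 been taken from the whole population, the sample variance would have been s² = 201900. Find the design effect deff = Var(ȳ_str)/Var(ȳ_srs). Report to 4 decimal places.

Var(ȳ_str) = Σ Wₕ²(1−fₕ)sₕ²/nₕ with Wₕ = Nₕ/20043:
  Urban: (15652/20043)²·(1−1957/15652)·101000/1957 = 27.53829
  Rural: (4391/20043)²·(1−507/4391)·83440/507 = 6.9868841
  → Var(ȳ_str) = 34.525174.
Var(ȳ_srs) = (1 − 2464/20043)·201900/2464 = 71.866593.
deff = 34.525174 / 71.866593 = 0.4804.

0.4804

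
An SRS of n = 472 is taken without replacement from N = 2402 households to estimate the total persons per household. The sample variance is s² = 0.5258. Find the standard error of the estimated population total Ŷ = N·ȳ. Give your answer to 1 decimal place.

Var(Ŷ) = N²·Var(ȳ) = N²·(1 − n/N)·s²/n.
f = 472/2402 = 0.19650291; Var(ȳ) = 0.80349709·0.5258/472 = 8.9508213 × 10^-4.
Var(Ŷ) = 2402² · (8.9508213 × 10^-4) = 5164.2694.
SE(Ŷ) = √(5164.2694) = 71.9.

71.9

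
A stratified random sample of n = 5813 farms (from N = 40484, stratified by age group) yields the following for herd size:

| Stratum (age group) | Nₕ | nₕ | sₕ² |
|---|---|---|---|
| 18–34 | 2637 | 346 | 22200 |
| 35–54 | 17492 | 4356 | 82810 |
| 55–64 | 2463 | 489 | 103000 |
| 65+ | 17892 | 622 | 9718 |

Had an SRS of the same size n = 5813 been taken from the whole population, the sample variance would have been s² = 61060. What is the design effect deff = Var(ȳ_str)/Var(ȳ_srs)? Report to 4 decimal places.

Var(ȳ_str) = Σ Wₕ²(1−fₕ)sₕ²/nₕ with Wₕ = Nₕ/40484:
  18–34: (2637/40484)²·(1−346/2637)·22200/346 = 0.23650769
  35–54: (17492/40484)²·(1−4356/17492)·82810/4356 = 2.6652054
  55–64: (2463/40484)²·(1−489/2463)·103000/489 = 0.62484614
  65+: (17892/40484)²·(1−622/17892)·9718/622 = 2.9455806
  → Var(ȳ_str) = 6.4721398.
Var(ȳ_srs) = (1 − 5813/40484)·61060/5813 = 8.9957925.
deff = 6.4721398 / 8.9957925 = 0.7195.

0.7195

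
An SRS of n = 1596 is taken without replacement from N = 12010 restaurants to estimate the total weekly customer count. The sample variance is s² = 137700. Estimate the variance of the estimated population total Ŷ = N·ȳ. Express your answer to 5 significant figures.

1.0791 × 10^10

Var(Ŷ) = N²·Var(ȳ) = N²·(1 − n/N)·s²/n.
f = 1596/12010 = 0.13288926; Var(ȳ) = 0.86711074·137700/1596 = 74.81275.
Var(Ŷ) = 12010² · 74.81275 = 1.0790999 × 10^10.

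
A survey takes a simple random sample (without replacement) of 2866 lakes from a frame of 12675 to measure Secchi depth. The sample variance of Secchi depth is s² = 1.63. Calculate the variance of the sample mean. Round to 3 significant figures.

4.40 × 10^-4

Under SRS without replacement, Var(ȳ) = (1 − f)·s²/n with f = n/N = 2866/12675 = 0.22611440.
Var(ȳ) = (1 − 0.22611440)·1.63/2866 = 0.77388560·5.6873692 × 10^-4 = 4.4013731 × 10^-4.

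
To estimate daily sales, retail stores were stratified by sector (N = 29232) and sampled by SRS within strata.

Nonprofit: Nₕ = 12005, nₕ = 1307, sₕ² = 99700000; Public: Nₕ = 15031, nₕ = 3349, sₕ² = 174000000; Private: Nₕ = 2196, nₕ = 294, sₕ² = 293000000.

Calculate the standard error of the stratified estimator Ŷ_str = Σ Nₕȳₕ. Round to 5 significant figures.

4.8044 × 10^6

Var(Ŷ_str) = Σₕ Nₕ²(1 − fₕ)sₕ²/nₕ.
Nonprofit: 12005²·(1 − 1307/12005)·99700000/1307 = 9.796802 × 10^12.
Public: 15031²·(1 − 3349/15031)·174000000/3349 = 9.1230316 × 10^12.
Private: 2196²·(1 − 294/2196)·293000000/294 = 4.1625852 × 10^12.
Sum = 2.3082419 × 10^13.
SE = √(2.3082419 × 10^13) = 4.8044 × 10^6.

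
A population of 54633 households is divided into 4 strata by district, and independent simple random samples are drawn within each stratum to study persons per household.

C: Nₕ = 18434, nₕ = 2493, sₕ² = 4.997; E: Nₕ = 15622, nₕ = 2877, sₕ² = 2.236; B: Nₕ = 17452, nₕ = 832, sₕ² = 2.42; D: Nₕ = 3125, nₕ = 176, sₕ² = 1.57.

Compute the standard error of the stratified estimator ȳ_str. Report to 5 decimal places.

0.02365

Var(ȳ_str) = Σₕ Wₕ²(1 − fₕ)sₕ²/nₕ with Wₕ = Nₕ/N, N = 54633.
C: Wₕ = 0.33741512; term = 0.33741512²·(1 − 0.13523923)·4.997/2493 = 1.9733863 × 10^-4.
E: Wₕ = 0.28594439; term = 0.28594439²·(1 − 0.18416336)·2.236/2877 = 5.1843977 × 10^-5.
B: Wₕ = 0.31944063; term = 0.31944063²·(1 − 0.04767362)·2.42/832 = 2.8265597 × 10^-4.
D: Wₕ = 0.05719986; term = 0.05719986²·(1 − 0.05632000)·1.57/176 = 2.7542394 × 10^-5.
Sum = 5.5938097 × 10^-4.
SE = √(5.5938097 × 10^-4) = 0.02365.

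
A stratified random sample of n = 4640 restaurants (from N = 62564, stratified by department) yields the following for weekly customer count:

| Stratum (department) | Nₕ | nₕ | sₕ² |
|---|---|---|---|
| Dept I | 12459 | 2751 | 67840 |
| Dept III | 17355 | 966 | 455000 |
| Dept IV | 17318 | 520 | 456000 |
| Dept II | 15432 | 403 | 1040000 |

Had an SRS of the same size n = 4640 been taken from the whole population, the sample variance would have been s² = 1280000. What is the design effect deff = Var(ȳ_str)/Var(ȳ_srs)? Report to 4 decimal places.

Var(ȳ_str) = Σ Wₕ²(1−fₕ)sₕ²/nₕ with Wₕ = Nₕ/62564:
  Dept I: (12459/62564)²·(1−2751/12459)·67840/2751 = 0.7620074
  Dept III: (17355/62564)²·(1−966/17355)·455000/966 = 34.226487
  Dept IV: (17318/62564)²·(1−520/17318)·456000/520 = 65.173013
  Dept II: (15432/62564)²·(1−403/15432)·1040000/403 = 152.90848
  → Var(ȳ_str) = 253.06999.
Var(ȳ_srs) = (1 − 4640/62564)·1280000/4640 = 255.40302.
deff = 253.06999 / 255.40302 = 0.9909.

0.9909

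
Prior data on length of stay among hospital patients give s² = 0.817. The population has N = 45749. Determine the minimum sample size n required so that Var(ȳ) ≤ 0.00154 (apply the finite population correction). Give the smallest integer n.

525

Without fpc, n₀ = s²/D = 0.817/0.00154 = 530.5195.
With fpc, (1 − n/N)·s²/n ≤ D requires n ≥ n₀/(1 + n₀/N) = 530.5195/(1 + 530.5195/45749) = 524.4380.
Rounding up, n = 525.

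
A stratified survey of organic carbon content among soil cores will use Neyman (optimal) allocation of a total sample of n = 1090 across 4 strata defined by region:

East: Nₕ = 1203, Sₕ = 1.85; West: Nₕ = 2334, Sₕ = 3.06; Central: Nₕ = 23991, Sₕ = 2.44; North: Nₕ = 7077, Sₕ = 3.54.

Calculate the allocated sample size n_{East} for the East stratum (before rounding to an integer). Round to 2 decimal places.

26.10

Neyman allocation: nₕ = n·NₕSₕ / Σⱼ NⱼSⱼ.
Σ NⱼSⱼ = 1203·1.85 + 2334·3.06 + 23991·2.44 + 7077·3.54 = 92958.21.
n_{East} = 1090·1203·1.85 / 92958.21 = 26.10.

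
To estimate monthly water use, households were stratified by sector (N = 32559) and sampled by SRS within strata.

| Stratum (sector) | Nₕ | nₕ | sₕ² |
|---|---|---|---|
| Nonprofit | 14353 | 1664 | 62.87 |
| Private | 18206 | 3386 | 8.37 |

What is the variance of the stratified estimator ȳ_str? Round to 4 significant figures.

Var(ȳ_str) = Σₕ Wₕ²(1 − fₕ)sₕ²/nₕ with Wₕ = Nₕ/N, N = 32559.
Nonprofit: Wₕ = 0.44083049; term = 0.44083049²·(1 − 0.11593395)·62.87/1664 = 0.0064910971.
Private: Wₕ = 0.55916951; term = 0.55916951²·(1 − 0.18598264)·8.37/3386 = 6.2915714 × 10^-4.
Sum = 0.0071202542.

0.007120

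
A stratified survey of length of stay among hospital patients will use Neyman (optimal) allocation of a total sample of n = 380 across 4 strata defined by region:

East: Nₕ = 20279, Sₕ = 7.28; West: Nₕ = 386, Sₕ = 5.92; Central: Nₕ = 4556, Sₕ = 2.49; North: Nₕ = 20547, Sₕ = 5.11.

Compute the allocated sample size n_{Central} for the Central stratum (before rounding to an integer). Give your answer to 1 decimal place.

16.2

Neyman allocation: nₕ = n·NₕSₕ / Σⱼ NⱼSⱼ.
Σ NⱼSⱼ = 20279·7.28 + 386·5.92 + 4556·2.49 + 20547·5.11 = 266255.85.
n_{Central} = 380·4556·2.49 / 266255.85 = 16.2.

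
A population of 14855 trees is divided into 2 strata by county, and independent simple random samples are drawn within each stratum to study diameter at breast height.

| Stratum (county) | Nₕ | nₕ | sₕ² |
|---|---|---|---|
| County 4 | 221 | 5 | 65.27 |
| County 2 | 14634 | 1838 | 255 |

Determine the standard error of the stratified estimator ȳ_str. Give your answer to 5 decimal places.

0.34721

Var(ȳ_str) = Σₕ Wₕ²(1 − fₕ)sₕ²/nₕ with Wₕ = Nₕ/N, N = 14855.
County 4: Wₕ = 0.01487715; term = 0.01487715²·(1 − 0.02262443)·65.27/5 = 0.0028238675.
County 2: Wₕ = 0.98512285; term = 0.98512285²·(1 − 0.12559792)·255/1838 = 0.11772986.
Sum = 0.12055373.
SE = √(0.12055373) = 0.34721.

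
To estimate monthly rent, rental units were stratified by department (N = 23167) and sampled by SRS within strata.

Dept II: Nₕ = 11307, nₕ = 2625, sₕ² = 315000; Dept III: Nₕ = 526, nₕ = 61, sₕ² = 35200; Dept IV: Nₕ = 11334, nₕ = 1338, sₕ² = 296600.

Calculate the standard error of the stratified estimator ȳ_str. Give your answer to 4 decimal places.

8.3069

Var(ȳ_str) = Σₕ Wₕ²(1 − fₕ)sₕ²/nₕ with Wₕ = Nₕ/N, N = 23167.
Dept II: Wₕ = 0.48806492; term = 0.48806492²·(1 − 0.23215707)·315000/2625 = 21.948701.
Dept III: Wₕ = 0.02270471; term = 0.02270471²·(1 − 0.11596958)·35200/61 = 0.26297346.
Dept IV: Wₕ = 0.48923037; term = 0.48923037²·(1 − 0.11805188)·296600/1338 = 46.793431.
Sum = 69.005105.
SE = √(69.005105) = 8.3069.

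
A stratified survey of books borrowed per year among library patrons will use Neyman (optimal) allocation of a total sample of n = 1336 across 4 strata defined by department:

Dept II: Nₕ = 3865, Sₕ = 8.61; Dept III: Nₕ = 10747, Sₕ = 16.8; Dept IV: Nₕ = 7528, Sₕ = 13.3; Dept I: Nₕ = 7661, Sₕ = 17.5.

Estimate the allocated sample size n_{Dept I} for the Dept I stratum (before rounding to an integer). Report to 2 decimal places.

399.79

Neyman allocation: nₕ = n·NₕSₕ / Σⱼ NⱼSⱼ.
Σ NⱼSⱼ = 3865·8.61 + 10747·16.8 + 7528·13.3 + 7661·17.5 = 448017.15.
n_{Dept I} = 1336·7661·17.5 / 448017.15 = 399.79.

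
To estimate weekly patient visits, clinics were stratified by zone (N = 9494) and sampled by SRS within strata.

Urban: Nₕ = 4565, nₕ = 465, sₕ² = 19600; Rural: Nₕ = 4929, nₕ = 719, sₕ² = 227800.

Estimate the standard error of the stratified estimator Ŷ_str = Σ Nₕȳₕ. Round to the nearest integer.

Var(Ŷ_str) = Σₕ Nₕ²(1 − fₕ)sₕ²/nₕ.
Urban: 4565²·(1 − 465/4565)·19600/465 = 7.8891054 × 10^8.
Rural: 4929²·(1 − 719/4929)·227800/719 = 6.5745456 × 10^9.
Sum = 7.3634561 × 10^9.
SE = √(7.3634561 × 10^9) = 85811.

85811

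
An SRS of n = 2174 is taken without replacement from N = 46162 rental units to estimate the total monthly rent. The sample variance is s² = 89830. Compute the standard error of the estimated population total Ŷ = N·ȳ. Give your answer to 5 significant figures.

289660

Var(Ŷ) = N²·Var(ȳ) = N²·(1 − n/N)·s²/n.
f = 2174/46162 = 0.04709501; Var(ȳ) = 0.95290499·89830/2174 = 39.374174.
Var(Ŷ) = 46162² · 39.374174 = 8.3903618 × 10^10.
SE(Ŷ) = √(8.3903618 × 10^10) = 289660.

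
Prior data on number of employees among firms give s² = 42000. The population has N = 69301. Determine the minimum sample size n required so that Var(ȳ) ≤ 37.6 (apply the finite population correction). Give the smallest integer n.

1100

Without fpc, n₀ = s²/D = 42000/37.6 = 1117.0213.
With fpc, (1 − n/N)·s²/n ≤ D requires n ≥ n₀/(1 + n₀/N) = 1117.0213/(1 + 1117.0213/69301) = 1099.3023.
Rounding up, n = 1100.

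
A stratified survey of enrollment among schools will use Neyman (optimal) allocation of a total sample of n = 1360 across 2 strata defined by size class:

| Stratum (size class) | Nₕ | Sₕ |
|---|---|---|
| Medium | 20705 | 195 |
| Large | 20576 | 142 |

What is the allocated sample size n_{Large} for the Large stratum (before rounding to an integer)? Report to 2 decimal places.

570.99

Neyman allocation: nₕ = n·NₕSₕ / Σⱼ NⱼSⱼ.
Σ NⱼSⱼ = 20705·195 + 20576·142 = 6.959267 × 10^6.
n_{Large} = 1360·20576·142 / (6.959267 × 10^6) = 570.99.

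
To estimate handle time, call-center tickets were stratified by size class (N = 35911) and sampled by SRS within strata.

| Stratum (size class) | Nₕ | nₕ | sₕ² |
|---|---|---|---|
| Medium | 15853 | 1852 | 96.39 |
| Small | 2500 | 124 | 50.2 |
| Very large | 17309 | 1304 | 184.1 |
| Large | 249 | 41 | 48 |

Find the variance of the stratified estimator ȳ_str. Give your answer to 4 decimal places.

0.0412

Var(ȳ_str) = Σₕ Wₕ²(1 − fₕ)sₕ²/nₕ with Wₕ = Nₕ/N, N = 35911.
Medium: Wₕ = 0.44145248; term = 0.44145248²·(1 − 0.11682331)·96.39/1852 = 0.0089579063.
Small: Wₕ = 0.06961655; term = 0.06961655²·(1 − 0.04960000)·50.2/124 = 0.0018647194.
Very large: Wₕ = 0.48199716; term = 0.48199716²·(1 − 0.07533653)·184.1/1304 = 0.030328355.
Large: Wₕ = 0.00693381; term = 0.00693381²·(1 − 0.16465863)·48/41 = 4.7018099 × 10^-5.
Sum = 0.041197999.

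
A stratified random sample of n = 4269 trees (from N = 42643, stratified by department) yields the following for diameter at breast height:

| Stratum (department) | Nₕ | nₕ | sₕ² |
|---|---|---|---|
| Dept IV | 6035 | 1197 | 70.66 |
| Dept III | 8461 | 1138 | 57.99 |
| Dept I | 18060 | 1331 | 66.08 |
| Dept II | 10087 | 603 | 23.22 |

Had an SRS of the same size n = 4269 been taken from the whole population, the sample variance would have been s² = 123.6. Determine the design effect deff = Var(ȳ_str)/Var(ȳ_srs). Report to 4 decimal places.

Var(ȳ_str) = Σ Wₕ²(1−fₕ)sₕ²/nₕ with Wₕ = Nₕ/42643:
  Dept IV: (6035/42643)²·(1−1197/6035)·70.66/1197 = 9.4782273 × 10^-4
  Dept III: (8461/42643)²·(1−1138/8461)·57.99/1138 = 0.0017363052
  Dept I: (18060/42643)²·(1−1331/18060)·66.08/1331 = 0.0082486752
  Dept II: (10087/42643)²·(1−603/10087)·23.22/603 = 0.0020258299
  → Var(ȳ_str) = 0.012958633.
Var(ȳ_srs) = (1 − 4269/42643)·123.6/4269 = 0.026054434.
deff = 0.012958633 / 0.026054434 = 0.4974.

0.4974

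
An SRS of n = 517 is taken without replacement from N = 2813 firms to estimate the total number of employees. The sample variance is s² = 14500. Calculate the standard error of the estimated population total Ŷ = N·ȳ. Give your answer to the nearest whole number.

Var(Ŷ) = N²·Var(ȳ) = N²·(1 − n/N)·s²/n.
f = 517/2813 = 0.18378955; Var(ȳ) = 0.81621045·14500/517 = 22.891782.
Var(Ŷ) = 2813² · 22.891782 = 1.8114196 × 10^8.
SE(Ŷ) = √(1.8114196 × 10^8) = 13459.

13459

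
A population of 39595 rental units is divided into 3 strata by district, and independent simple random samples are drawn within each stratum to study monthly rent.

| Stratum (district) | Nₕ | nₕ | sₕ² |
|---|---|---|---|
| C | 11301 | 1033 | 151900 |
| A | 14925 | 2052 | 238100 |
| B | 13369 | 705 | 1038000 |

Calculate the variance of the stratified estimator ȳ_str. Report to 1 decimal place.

Var(ȳ_str) = Σₕ Wₕ²(1 − fₕ)sₕ²/nₕ with Wₕ = Nₕ/N, N = 39595.
C: Wₕ = 0.28541483; term = 0.28541483²·(1 − 0.09140784)·151900/1033 = 10.883773.
A: Wₕ = 0.37694153; term = 0.37694153²·(1 − 0.13748744)·238100/2052 = 14.219864.
B: Wₕ = 0.33764364; term = 0.33764364²·(1 − 0.05273394)·1038000/705 = 159.00009.
Sum = 184.10373.

184.1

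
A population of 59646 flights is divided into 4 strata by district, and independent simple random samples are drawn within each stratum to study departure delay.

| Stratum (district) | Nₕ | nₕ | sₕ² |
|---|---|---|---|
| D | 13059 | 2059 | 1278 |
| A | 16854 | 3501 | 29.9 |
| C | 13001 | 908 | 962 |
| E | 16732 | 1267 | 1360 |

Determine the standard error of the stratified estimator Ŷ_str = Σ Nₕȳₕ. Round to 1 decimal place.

Var(Ŷ_str) = Σₕ Nₕ²(1 − fₕ)sₕ²/nₕ.
D: 13059²·(1 − 2059/13059)·1278/2059 = 8.9161448 × 10^7.
A: 16854²·(1 − 3501/16854)·29.9/3501 = 1.9220333 × 10^6.
C: 13001²·(1 − 908/13001)·962/908 = 1.6657125 × 10^8.
E: 16732²·(1 − 1267/16732)·1360/1267 = 2.7775384 × 10^8.
Sum = 5.3540857 × 10^8.
SE = √(5.3540857 × 10^8) = 23138.9.

23138.9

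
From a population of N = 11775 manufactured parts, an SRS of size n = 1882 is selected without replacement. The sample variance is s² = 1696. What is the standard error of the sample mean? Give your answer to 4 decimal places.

0.8701

Under SRS without replacement, Var(ȳ) = (1 − f)·s²/n with f = n/N = 1882/11775 = 0.15983015.
Var(ȳ) = (1 − 0.15983015)·1696/1882 = 0.84016985·0.90116897 = 0.757135.
SE(ȳ) = √(0.757135) = 0.8701.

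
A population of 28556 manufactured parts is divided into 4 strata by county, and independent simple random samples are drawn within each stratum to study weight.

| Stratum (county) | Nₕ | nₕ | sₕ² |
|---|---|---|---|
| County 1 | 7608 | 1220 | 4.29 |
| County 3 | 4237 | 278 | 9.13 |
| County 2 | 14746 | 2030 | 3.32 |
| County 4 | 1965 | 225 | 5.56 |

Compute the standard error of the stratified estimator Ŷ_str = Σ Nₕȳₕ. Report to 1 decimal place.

Var(Ŷ_str) = Σₕ Nₕ²(1 − fₕ)sₕ²/nₕ.
County 1: 7608²·(1 − 1220/7608)·4.29/1220 = 170896.38.
County 3: 4237²·(1 − 278/4237)·9.13/278 = 550896.42.
County 2: 14746²·(1 − 2030/14746)·3.32/2030 = 306666.82.
County 4: 1965²·(1 − 225/1965)·5.56/225 = 84489.76.
Sum = 1.1129494 × 10^6.
SE = √(1.1129494 × 10^6) = 1055.0.

1055.0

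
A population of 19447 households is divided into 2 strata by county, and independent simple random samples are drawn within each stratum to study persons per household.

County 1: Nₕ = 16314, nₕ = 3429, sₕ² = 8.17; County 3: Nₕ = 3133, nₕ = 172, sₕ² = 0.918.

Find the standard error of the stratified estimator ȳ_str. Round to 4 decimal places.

Var(ȳ_str) = Σₕ Wₕ²(1 − fₕ)sₕ²/nₕ with Wₕ = Nₕ/N, N = 19447.
County 1: Wₕ = 0.83889546; term = 0.83889546²·(1 − 0.21018757)·8.17/3429 = 0.0013243239.
County 3: Wₕ = 0.16110454; term = 0.16110454²·(1 − 0.05489946)·0.918/172 = 1.3092055 × 10^-4.
Sum = 0.0014552445.
SE = √(0.0014552445) = 0.0381.

0.0381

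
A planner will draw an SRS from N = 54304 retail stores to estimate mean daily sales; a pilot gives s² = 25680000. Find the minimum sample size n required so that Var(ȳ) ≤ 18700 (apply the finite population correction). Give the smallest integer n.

1340

Without fpc, n₀ = s²/D = 25680000/18700 = 1373.2620.
With fpc, (1 − n/N)·s²/n ≤ D requires n ≥ n₀/(1 + n₀/N) = 1373.2620/(1 + 1373.2620/54304) = 1339.3909.
Rounding up, n = 1340.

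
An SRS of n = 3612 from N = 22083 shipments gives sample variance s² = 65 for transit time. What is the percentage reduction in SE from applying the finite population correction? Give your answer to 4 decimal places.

8.5432

f = n/N = 3612/22083 = 0.16356473.
SE_no-fpc = √(s²/n) = 0.13414757; SE_fpc = √((1−f)s²/n) = 0.12268712.
Ratio = √(1−f) = 0.91456835. Reduction = 100·(1 − 0.91456835) = 8.5432%.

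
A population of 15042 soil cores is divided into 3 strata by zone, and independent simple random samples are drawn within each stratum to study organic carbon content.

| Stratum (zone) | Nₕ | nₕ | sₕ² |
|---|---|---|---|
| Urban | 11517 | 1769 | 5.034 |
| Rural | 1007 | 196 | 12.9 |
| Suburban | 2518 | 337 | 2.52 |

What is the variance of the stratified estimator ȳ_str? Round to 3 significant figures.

Var(ȳ_str) = Σₕ Wₕ²(1 − fₕ)sₕ²/nₕ with Wₕ = Nₕ/N, N = 15042.
Urban: Wₕ = 0.76565616; term = 0.76565616²·(1 − 0.15359903)·5.034/1769 = 0.0014119818.
Rural: Wₕ = 0.06694588; term = 0.06694588²·(1 − 0.19463754)·12.9/196 = 2.3755971 × 10^-4.
Suburban: Wₕ = 0.16739795; term = 0.16739795²·(1 − 0.13383638)·2.52/337 = 1.8149759 × 10^-4.
Sum = 0.0018310391.

0.00183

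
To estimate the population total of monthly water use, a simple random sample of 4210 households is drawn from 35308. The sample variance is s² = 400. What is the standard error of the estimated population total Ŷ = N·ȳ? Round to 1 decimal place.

10213.9

Var(Ŷ) = N²·Var(ȳ) = N²·(1 − n/N)·s²/n.
f = 4210/35308 = 0.11923643; Var(ȳ) = 0.88076357·400/4210 = 0.083682999.
Var(Ŷ) = 35308² · 0.083682999 = 1.0432382 × 10^8.
SE(Ŷ) = √(1.0432382 × 10^8) = 10213.9.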